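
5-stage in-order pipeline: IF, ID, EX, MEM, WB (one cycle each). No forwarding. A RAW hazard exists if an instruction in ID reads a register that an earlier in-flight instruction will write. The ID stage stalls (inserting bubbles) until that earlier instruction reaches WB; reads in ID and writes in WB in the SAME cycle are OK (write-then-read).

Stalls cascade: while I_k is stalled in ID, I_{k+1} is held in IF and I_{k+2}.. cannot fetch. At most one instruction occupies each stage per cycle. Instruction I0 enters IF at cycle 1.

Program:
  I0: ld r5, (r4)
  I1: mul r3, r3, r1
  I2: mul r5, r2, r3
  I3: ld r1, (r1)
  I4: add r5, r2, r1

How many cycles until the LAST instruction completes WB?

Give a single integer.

I0 ld r5 <- r4: IF@1 ID@2 stall=0 (-) EX@3 MEM@4 WB@5
I1 mul r3 <- r3,r1: IF@2 ID@3 stall=0 (-) EX@4 MEM@5 WB@6
I2 mul r5 <- r2,r3: IF@3 ID@4 stall=2 (RAW on I1.r3 (WB@6)) EX@7 MEM@8 WB@9
I3 ld r1 <- r1: IF@4 ID@7 stall=0 (-) EX@8 MEM@9 WB@10
I4 add r5 <- r2,r1: IF@7 ID@8 stall=2 (RAW on I3.r1 (WB@10)) EX@11 MEM@12 WB@13

Answer: 13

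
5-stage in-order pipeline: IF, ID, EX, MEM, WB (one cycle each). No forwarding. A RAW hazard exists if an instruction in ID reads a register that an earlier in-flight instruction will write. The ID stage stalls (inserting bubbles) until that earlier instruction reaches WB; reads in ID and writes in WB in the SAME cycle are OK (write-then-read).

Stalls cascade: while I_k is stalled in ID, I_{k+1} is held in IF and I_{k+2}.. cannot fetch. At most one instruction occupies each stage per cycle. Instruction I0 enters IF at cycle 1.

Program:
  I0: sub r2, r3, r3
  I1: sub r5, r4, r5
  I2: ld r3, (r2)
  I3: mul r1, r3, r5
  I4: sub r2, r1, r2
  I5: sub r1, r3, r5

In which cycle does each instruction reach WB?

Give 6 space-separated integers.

Answer: 5 6 8 11 14 15

Derivation:
I0 sub r2 <- r3,r3: IF@1 ID@2 stall=0 (-) EX@3 MEM@4 WB@5
I1 sub r5 <- r4,r5: IF@2 ID@3 stall=0 (-) EX@4 MEM@5 WB@6
I2 ld r3 <- r2: IF@3 ID@4 stall=1 (RAW on I0.r2 (WB@5)) EX@6 MEM@7 WB@8
I3 mul r1 <- r3,r5: IF@4 ID@6 stall=2 (RAW on I2.r3 (WB@8)) EX@9 MEM@10 WB@11
I4 sub r2 <- r1,r2: IF@6 ID@9 stall=2 (RAW on I3.r1 (WB@11)) EX@12 MEM@13 WB@14
I5 sub r1 <- r3,r5: IF@9 ID@12 stall=0 (-) EX@13 MEM@14 WB@15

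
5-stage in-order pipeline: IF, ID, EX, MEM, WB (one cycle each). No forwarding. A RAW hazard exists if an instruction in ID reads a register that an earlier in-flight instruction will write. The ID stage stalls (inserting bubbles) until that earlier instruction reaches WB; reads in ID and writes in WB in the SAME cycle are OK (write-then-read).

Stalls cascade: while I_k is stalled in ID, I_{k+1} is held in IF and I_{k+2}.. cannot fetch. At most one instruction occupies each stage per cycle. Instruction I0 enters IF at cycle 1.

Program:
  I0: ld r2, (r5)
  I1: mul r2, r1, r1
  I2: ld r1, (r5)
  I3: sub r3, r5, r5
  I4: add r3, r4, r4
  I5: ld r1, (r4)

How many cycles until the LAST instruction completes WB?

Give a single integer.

Answer: 10

Derivation:
I0 ld r2 <- r5: IF@1 ID@2 stall=0 (-) EX@3 MEM@4 WB@5
I1 mul r2 <- r1,r1: IF@2 ID@3 stall=0 (-) EX@4 MEM@5 WB@6
I2 ld r1 <- r5: IF@3 ID@4 stall=0 (-) EX@5 MEM@6 WB@7
I3 sub r3 <- r5,r5: IF@4 ID@5 stall=0 (-) EX@6 MEM@7 WB@8
I4 add r3 <- r4,r4: IF@5 ID@6 stall=0 (-) EX@7 MEM@8 WB@9
I5 ld r1 <- r4: IF@6 ID@7 stall=0 (-) EX@8 MEM@9 WB@10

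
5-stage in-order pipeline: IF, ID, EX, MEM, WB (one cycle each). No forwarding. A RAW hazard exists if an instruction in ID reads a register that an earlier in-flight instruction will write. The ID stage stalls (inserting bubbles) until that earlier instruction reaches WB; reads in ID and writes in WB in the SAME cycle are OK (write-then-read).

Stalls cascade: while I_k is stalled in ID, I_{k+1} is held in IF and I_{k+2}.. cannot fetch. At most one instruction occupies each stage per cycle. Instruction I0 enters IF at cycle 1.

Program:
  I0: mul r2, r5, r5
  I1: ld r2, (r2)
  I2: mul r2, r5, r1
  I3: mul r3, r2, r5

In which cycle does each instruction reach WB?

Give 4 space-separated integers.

I0 mul r2 <- r5,r5: IF@1 ID@2 stall=0 (-) EX@3 MEM@4 WB@5
I1 ld r2 <- r2: IF@2 ID@3 stall=2 (RAW on I0.r2 (WB@5)) EX@6 MEM@7 WB@8
I2 mul r2 <- r5,r1: IF@3 ID@6 stall=0 (-) EX@7 MEM@8 WB@9
I3 mul r3 <- r2,r5: IF@6 ID@7 stall=2 (RAW on I2.r2 (WB@9)) EX@10 MEM@11 WB@12

Answer: 5 8 9 12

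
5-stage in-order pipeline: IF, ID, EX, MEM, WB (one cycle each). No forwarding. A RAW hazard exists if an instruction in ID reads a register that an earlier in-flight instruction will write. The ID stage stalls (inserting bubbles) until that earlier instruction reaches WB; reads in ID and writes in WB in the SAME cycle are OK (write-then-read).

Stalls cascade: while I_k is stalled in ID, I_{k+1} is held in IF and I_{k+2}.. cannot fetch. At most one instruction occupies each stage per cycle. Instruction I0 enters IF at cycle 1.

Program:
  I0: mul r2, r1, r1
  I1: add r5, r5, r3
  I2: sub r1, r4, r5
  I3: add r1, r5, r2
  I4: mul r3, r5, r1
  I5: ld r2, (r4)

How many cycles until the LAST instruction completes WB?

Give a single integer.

Answer: 14

Derivation:
I0 mul r2 <- r1,r1: IF@1 ID@2 stall=0 (-) EX@3 MEM@4 WB@5
I1 add r5 <- r5,r3: IF@2 ID@3 stall=0 (-) EX@4 MEM@5 WB@6
I2 sub r1 <- r4,r5: IF@3 ID@4 stall=2 (RAW on I1.r5 (WB@6)) EX@7 MEM@8 WB@9
I3 add r1 <- r5,r2: IF@4 ID@7 stall=0 (-) EX@8 MEM@9 WB@10
I4 mul r3 <- r5,r1: IF@7 ID@8 stall=2 (RAW on I3.r1 (WB@10)) EX@11 MEM@12 WB@13
I5 ld r2 <- r4: IF@8 ID@11 stall=0 (-) EX@12 MEM@13 WB@14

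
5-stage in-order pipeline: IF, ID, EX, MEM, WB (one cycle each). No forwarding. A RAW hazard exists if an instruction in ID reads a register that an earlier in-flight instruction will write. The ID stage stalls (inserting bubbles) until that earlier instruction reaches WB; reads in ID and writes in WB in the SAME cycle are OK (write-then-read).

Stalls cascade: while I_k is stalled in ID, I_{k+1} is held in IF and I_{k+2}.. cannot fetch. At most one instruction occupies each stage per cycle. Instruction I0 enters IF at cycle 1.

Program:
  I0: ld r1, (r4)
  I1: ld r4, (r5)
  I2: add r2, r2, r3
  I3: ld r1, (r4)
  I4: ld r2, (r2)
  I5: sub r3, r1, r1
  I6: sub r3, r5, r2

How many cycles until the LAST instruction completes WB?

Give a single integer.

I0 ld r1 <- r4: IF@1 ID@2 stall=0 (-) EX@3 MEM@4 WB@5
I1 ld r4 <- r5: IF@2 ID@3 stall=0 (-) EX@4 MEM@5 WB@6
I2 add r2 <- r2,r3: IF@3 ID@4 stall=0 (-) EX@5 MEM@6 WB@7
I3 ld r1 <- r4: IF@4 ID@5 stall=1 (RAW on I1.r4 (WB@6)) EX@7 MEM@8 WB@9
I4 ld r2 <- r2: IF@5 ID@7 stall=0 (-) EX@8 MEM@9 WB@10
I5 sub r3 <- r1,r1: IF@7 ID@8 stall=1 (RAW on I3.r1 (WB@9)) EX@10 MEM@11 WB@12
I6 sub r3 <- r5,r2: IF@8 ID@10 stall=0 (-) EX@11 MEM@12 WB@13

Answer: 13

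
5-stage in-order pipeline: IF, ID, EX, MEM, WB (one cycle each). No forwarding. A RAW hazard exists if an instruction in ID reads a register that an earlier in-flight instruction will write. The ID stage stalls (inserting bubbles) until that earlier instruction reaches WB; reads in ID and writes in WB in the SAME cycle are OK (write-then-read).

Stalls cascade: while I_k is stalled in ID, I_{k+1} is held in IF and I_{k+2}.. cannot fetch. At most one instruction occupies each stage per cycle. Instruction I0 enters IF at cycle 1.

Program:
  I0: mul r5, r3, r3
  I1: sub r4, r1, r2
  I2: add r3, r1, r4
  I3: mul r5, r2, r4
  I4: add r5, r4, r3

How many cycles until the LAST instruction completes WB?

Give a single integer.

I0 mul r5 <- r3,r3: IF@1 ID@2 stall=0 (-) EX@3 MEM@4 WB@5
I1 sub r4 <- r1,r2: IF@2 ID@3 stall=0 (-) EX@4 MEM@5 WB@6
I2 add r3 <- r1,r4: IF@3 ID@4 stall=2 (RAW on I1.r4 (WB@6)) EX@7 MEM@8 WB@9
I3 mul r5 <- r2,r4: IF@4 ID@7 stall=0 (-) EX@8 MEM@9 WB@10
I4 add r5 <- r4,r3: IF@7 ID@8 stall=1 (RAW on I2.r3 (WB@9)) EX@10 MEM@11 WB@12

Answer: 12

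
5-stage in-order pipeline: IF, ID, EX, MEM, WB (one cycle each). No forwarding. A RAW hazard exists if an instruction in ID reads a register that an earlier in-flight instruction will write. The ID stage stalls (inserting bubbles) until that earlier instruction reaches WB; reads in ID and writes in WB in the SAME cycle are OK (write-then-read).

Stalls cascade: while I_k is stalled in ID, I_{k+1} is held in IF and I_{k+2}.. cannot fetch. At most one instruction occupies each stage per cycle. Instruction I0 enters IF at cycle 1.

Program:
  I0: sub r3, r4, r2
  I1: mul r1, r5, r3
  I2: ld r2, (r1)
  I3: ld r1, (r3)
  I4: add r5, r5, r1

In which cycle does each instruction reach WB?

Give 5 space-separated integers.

I0 sub r3 <- r4,r2: IF@1 ID@2 stall=0 (-) EX@3 MEM@4 WB@5
I1 mul r1 <- r5,r3: IF@2 ID@3 stall=2 (RAW on I0.r3 (WB@5)) EX@6 MEM@7 WB@8
I2 ld r2 <- r1: IF@3 ID@6 stall=2 (RAW on I1.r1 (WB@8)) EX@9 MEM@10 WB@11
I3 ld r1 <- r3: IF@6 ID@9 stall=0 (-) EX@10 MEM@11 WB@12
I4 add r5 <- r5,r1: IF@9 ID@10 stall=2 (RAW on I3.r1 (WB@12)) EX@13 MEM@14 WB@15

Answer: 5 8 11 12 15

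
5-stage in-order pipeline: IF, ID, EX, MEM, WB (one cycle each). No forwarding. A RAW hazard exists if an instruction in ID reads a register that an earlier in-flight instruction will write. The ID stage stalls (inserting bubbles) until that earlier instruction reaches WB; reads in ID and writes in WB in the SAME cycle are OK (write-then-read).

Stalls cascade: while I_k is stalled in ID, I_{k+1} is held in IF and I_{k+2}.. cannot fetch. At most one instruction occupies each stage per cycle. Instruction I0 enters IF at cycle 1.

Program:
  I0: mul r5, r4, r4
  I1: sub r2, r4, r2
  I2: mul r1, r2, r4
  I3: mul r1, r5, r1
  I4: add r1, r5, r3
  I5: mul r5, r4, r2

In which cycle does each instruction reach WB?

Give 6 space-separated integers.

Answer: 5 6 9 12 13 14

Derivation:
I0 mul r5 <- r4,r4: IF@1 ID@2 stall=0 (-) EX@3 MEM@4 WB@5
I1 sub r2 <- r4,r2: IF@2 ID@3 stall=0 (-) EX@4 MEM@5 WB@6
I2 mul r1 <- r2,r4: IF@3 ID@4 stall=2 (RAW on I1.r2 (WB@6)) EX@7 MEM@8 WB@9
I3 mul r1 <- r5,r1: IF@4 ID@7 stall=2 (RAW on I2.r1 (WB@9)) EX@10 MEM@11 WB@12
I4 add r1 <- r5,r3: IF@7 ID@10 stall=0 (-) EX@11 MEM@12 WB@13
I5 mul r5 <- r4,r2: IF@10 ID@11 stall=0 (-) EX@12 MEM@13 WB@14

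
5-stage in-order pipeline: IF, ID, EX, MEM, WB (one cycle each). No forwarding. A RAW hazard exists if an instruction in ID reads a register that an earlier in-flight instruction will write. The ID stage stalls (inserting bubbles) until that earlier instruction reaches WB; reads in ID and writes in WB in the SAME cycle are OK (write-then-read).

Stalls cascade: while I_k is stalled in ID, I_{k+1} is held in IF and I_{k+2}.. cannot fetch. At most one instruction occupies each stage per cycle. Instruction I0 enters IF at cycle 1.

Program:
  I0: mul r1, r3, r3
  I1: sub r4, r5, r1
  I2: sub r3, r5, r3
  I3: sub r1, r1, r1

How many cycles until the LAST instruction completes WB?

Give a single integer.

I0 mul r1 <- r3,r3: IF@1 ID@2 stall=0 (-) EX@3 MEM@4 WB@5
I1 sub r4 <- r5,r1: IF@2 ID@3 stall=2 (RAW on I0.r1 (WB@5)) EX@6 MEM@7 WB@8
I2 sub r3 <- r5,r3: IF@3 ID@6 stall=0 (-) EX@7 MEM@8 WB@9
I3 sub r1 <- r1,r1: IF@6 ID@7 stall=0 (-) EX@8 MEM@9 WB@10

Answer: 10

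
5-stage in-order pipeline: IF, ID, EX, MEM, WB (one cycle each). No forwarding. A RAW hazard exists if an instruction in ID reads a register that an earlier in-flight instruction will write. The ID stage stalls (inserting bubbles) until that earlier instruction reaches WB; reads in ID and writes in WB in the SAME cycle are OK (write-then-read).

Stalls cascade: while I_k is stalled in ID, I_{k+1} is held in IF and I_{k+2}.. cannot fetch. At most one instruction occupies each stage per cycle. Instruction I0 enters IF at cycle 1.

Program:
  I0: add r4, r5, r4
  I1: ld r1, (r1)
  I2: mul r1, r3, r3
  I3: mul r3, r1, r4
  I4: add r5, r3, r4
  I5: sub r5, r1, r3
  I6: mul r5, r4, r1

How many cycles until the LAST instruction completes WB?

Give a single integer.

I0 add r4 <- r5,r4: IF@1 ID@2 stall=0 (-) EX@3 MEM@4 WB@5
I1 ld r1 <- r1: IF@2 ID@3 stall=0 (-) EX@4 MEM@5 WB@6
I2 mul r1 <- r3,r3: IF@3 ID@4 stall=0 (-) EX@5 MEM@6 WB@7
I3 mul r3 <- r1,r4: IF@4 ID@5 stall=2 (RAW on I2.r1 (WB@7)) EX@8 MEM@9 WB@10
I4 add r5 <- r3,r4: IF@5 ID@8 stall=2 (RAW on I3.r3 (WB@10)) EX@11 MEM@12 WB@13
I5 sub r5 <- r1,r3: IF@8 ID@11 stall=0 (-) EX@12 MEM@13 WB@14
I6 mul r5 <- r4,r1: IF@11 ID@12 stall=0 (-) EX@13 MEM@14 WB@15

Answer: 15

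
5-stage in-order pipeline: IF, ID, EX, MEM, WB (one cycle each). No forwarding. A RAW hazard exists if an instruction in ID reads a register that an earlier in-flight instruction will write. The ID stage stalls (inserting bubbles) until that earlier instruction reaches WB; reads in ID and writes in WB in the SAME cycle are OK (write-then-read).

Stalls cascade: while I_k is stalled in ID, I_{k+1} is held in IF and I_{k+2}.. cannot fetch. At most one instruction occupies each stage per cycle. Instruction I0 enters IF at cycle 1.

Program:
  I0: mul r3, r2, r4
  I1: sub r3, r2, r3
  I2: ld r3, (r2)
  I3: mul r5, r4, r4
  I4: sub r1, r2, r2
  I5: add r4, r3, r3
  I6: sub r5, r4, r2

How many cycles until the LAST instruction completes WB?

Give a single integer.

Answer: 15

Derivation:
I0 mul r3 <- r2,r4: IF@1 ID@2 stall=0 (-) EX@3 MEM@4 WB@5
I1 sub r3 <- r2,r3: IF@2 ID@3 stall=2 (RAW on I0.r3 (WB@5)) EX@6 MEM@7 WB@8
I2 ld r3 <- r2: IF@3 ID@6 stall=0 (-) EX@7 MEM@8 WB@9
I3 mul r5 <- r4,r4: IF@6 ID@7 stall=0 (-) EX@8 MEM@9 WB@10
I4 sub r1 <- r2,r2: IF@7 ID@8 stall=0 (-) EX@9 MEM@10 WB@11
I5 add r4 <- r3,r3: IF@8 ID@9 stall=0 (-) EX@10 MEM@11 WB@12
I6 sub r5 <- r4,r2: IF@9 ID@10 stall=2 (RAW on I5.r4 (WB@12)) EX@13 MEM@14 WB@15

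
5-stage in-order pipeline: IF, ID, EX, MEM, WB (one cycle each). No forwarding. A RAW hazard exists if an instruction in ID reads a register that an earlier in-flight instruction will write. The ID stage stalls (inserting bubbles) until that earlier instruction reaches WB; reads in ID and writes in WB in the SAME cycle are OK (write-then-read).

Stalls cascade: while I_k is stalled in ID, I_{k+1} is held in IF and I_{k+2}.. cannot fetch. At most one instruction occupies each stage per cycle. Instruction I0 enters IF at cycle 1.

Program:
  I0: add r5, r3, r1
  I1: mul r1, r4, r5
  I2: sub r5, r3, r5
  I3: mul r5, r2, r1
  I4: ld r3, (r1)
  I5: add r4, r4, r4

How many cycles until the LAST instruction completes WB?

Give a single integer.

I0 add r5 <- r3,r1: IF@1 ID@2 stall=0 (-) EX@3 MEM@4 WB@5
I1 mul r1 <- r4,r5: IF@2 ID@3 stall=2 (RAW on I0.r5 (WB@5)) EX@6 MEM@7 WB@8
I2 sub r5 <- r3,r5: IF@3 ID@6 stall=0 (-) EX@7 MEM@8 WB@9
I3 mul r5 <- r2,r1: IF@6 ID@7 stall=1 (RAW on I1.r1 (WB@8)) EX@9 MEM@10 WB@11
I4 ld r3 <- r1: IF@7 ID@9 stall=0 (-) EX@10 MEM@11 WB@12
I5 add r4 <- r4,r4: IF@9 ID@10 stall=0 (-) EX@11 MEM@12 WB@13

Answer: 13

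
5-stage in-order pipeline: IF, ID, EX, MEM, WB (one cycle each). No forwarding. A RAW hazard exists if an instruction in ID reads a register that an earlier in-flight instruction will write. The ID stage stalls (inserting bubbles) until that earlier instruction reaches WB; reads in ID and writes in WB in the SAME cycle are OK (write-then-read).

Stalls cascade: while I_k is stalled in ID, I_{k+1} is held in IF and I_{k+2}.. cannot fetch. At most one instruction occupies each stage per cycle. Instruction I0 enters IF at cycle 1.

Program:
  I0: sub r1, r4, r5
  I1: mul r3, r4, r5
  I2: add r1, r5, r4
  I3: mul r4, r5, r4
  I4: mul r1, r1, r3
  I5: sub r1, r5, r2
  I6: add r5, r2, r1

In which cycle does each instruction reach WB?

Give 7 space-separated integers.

I0 sub r1 <- r4,r5: IF@1 ID@2 stall=0 (-) EX@3 MEM@4 WB@5
I1 mul r3 <- r4,r5: IF@2 ID@3 stall=0 (-) EX@4 MEM@5 WB@6
I2 add r1 <- r5,r4: IF@3 ID@4 stall=0 (-) EX@5 MEM@6 WB@7
I3 mul r4 <- r5,r4: IF@4 ID@5 stall=0 (-) EX@6 MEM@7 WB@8
I4 mul r1 <- r1,r3: IF@5 ID@6 stall=1 (RAW on I2.r1 (WB@7)) EX@8 MEM@9 WB@10
I5 sub r1 <- r5,r2: IF@6 ID@8 stall=0 (-) EX@9 MEM@10 WB@11
I6 add r5 <- r2,r1: IF@8 ID@9 stall=2 (RAW on I5.r1 (WB@11)) EX@12 MEM@13 WB@14

Answer: 5 6 7 8 10 11 14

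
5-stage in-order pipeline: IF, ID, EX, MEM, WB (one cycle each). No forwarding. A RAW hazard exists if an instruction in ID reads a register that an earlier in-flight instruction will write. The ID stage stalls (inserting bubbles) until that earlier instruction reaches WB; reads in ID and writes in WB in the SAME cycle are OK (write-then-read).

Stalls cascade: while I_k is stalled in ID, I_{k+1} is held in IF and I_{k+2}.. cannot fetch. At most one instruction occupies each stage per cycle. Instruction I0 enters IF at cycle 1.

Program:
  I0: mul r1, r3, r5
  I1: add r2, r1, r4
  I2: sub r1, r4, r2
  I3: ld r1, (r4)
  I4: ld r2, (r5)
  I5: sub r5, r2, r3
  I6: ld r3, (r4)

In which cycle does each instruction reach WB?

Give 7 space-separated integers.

I0 mul r1 <- r3,r5: IF@1 ID@2 stall=0 (-) EX@3 MEM@4 WB@5
I1 add r2 <- r1,r4: IF@2 ID@3 stall=2 (RAW on I0.r1 (WB@5)) EX@6 MEM@7 WB@8
I2 sub r1 <- r4,r2: IF@3 ID@6 stall=2 (RAW on I1.r2 (WB@8)) EX@9 MEM@10 WB@11
I3 ld r1 <- r4: IF@6 ID@9 stall=0 (-) EX@10 MEM@11 WB@12
I4 ld r2 <- r5: IF@9 ID@10 stall=0 (-) EX@11 MEM@12 WB@13
I5 sub r5 <- r2,r3: IF@10 ID@11 stall=2 (RAW on I4.r2 (WB@13)) EX@14 MEM@15 WB@16
I6 ld r3 <- r4: IF@11 ID@14 stall=0 (-) EX@15 MEM@16 WB@17

Answer: 5 8 11 12 13 16 17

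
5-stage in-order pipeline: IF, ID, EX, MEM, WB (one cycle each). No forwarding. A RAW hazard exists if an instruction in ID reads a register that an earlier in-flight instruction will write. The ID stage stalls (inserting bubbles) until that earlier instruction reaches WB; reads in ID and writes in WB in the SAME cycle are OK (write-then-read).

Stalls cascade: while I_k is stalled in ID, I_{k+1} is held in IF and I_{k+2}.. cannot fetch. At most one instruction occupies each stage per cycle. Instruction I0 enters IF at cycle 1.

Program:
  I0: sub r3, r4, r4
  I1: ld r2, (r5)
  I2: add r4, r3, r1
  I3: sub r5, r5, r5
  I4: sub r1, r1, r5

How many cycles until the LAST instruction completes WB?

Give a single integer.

Answer: 12

Derivation:
I0 sub r3 <- r4,r4: IF@1 ID@2 stall=0 (-) EX@3 MEM@4 WB@5
I1 ld r2 <- r5: IF@2 ID@3 stall=0 (-) EX@4 MEM@5 WB@6
I2 add r4 <- r3,r1: IF@3 ID@4 stall=1 (RAW on I0.r3 (WB@5)) EX@6 MEM@7 WB@8
I3 sub r5 <- r5,r5: IF@4 ID@6 stall=0 (-) EX@7 MEM@8 WB@9
I4 sub r1 <- r1,r5: IF@6 ID@7 stall=2 (RAW on I3.r5 (WB@9)) EX@10 MEM@11 WB@12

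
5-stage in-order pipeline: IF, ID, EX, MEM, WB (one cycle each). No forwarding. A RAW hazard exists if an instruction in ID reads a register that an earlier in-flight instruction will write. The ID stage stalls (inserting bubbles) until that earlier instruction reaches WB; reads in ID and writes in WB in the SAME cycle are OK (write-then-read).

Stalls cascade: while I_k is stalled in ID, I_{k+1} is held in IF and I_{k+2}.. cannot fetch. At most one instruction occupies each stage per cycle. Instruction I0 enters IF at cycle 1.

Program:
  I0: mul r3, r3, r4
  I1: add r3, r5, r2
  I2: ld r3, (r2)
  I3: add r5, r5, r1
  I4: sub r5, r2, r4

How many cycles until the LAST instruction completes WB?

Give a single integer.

Answer: 9

Derivation:
I0 mul r3 <- r3,r4: IF@1 ID@2 stall=0 (-) EX@3 MEM@4 WB@5
I1 add r3 <- r5,r2: IF@2 ID@3 stall=0 (-) EX@4 MEM@5 WB@6
I2 ld r3 <- r2: IF@3 ID@4 stall=0 (-) EX@5 MEM@6 WB@7
I3 add r5 <- r5,r1: IF@4 ID@5 stall=0 (-) EX@6 MEM@7 WB@8
I4 sub r5 <- r2,r4: IF@5 ID@6 stall=0 (-) EX@7 MEM@8 WB@9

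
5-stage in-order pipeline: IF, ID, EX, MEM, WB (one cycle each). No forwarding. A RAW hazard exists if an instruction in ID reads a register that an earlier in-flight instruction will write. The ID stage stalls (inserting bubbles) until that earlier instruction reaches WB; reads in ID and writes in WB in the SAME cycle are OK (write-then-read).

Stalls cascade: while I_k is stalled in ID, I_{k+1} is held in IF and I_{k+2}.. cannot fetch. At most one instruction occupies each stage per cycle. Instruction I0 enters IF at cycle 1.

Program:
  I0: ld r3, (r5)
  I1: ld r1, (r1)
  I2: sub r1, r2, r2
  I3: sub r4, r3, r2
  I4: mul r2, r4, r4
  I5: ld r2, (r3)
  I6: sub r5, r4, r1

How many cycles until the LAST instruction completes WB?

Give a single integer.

Answer: 13

Derivation:
I0 ld r3 <- r5: IF@1 ID@2 stall=0 (-) EX@3 MEM@4 WB@5
I1 ld r1 <- r1: IF@2 ID@3 stall=0 (-) EX@4 MEM@5 WB@6
I2 sub r1 <- r2,r2: IF@3 ID@4 stall=0 (-) EX@5 MEM@6 WB@7
I3 sub r4 <- r3,r2: IF@4 ID@5 stall=0 (-) EX@6 MEM@7 WB@8
I4 mul r2 <- r4,r4: IF@5 ID@6 stall=2 (RAW on I3.r4 (WB@8)) EX@9 MEM@10 WB@11
I5 ld r2 <- r3: IF@6 ID@9 stall=0 (-) EX@10 MEM@11 WB@12
I6 sub r5 <- r4,r1: IF@9 ID@10 stall=0 (-) EX@11 MEM@12 WB@13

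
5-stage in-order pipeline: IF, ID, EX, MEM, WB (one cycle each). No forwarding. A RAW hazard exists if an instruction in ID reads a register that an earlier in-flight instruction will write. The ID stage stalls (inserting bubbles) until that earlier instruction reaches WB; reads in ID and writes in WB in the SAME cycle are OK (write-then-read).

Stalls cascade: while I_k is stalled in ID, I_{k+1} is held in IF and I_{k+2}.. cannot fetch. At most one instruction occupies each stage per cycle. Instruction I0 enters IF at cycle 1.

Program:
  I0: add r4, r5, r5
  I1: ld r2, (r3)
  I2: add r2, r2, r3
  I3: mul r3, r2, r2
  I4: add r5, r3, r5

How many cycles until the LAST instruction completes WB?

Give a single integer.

I0 add r4 <- r5,r5: IF@1 ID@2 stall=0 (-) EX@3 MEM@4 WB@5
I1 ld r2 <- r3: IF@2 ID@3 stall=0 (-) EX@4 MEM@5 WB@6
I2 add r2 <- r2,r3: IF@3 ID@4 stall=2 (RAW on I1.r2 (WB@6)) EX@7 MEM@8 WB@9
I3 mul r3 <- r2,r2: IF@4 ID@7 stall=2 (RAW on I2.r2 (WB@9)) EX@10 MEM@11 WB@12
I4 add r5 <- r3,r5: IF@7 ID@10 stall=2 (RAW on I3.r3 (WB@12)) EX@13 MEM@14 WB@15

Answer: 15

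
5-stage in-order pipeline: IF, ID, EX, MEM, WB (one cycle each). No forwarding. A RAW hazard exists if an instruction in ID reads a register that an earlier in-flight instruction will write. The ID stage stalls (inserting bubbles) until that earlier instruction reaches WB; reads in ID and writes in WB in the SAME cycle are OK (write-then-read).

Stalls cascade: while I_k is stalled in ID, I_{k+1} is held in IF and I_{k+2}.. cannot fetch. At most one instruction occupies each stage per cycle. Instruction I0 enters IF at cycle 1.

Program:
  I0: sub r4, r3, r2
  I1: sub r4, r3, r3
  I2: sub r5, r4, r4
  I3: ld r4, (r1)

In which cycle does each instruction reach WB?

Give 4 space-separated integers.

I0 sub r4 <- r3,r2: IF@1 ID@2 stall=0 (-) EX@3 MEM@4 WB@5
I1 sub r4 <- r3,r3: IF@2 ID@3 stall=0 (-) EX@4 MEM@5 WB@6
I2 sub r5 <- r4,r4: IF@3 ID@4 stall=2 (RAW on I1.r4 (WB@6)) EX@7 MEM@8 WB@9
I3 ld r4 <- r1: IF@4 ID@7 stall=0 (-) EX@8 MEM@9 WB@10

Answer: 5 6 9 10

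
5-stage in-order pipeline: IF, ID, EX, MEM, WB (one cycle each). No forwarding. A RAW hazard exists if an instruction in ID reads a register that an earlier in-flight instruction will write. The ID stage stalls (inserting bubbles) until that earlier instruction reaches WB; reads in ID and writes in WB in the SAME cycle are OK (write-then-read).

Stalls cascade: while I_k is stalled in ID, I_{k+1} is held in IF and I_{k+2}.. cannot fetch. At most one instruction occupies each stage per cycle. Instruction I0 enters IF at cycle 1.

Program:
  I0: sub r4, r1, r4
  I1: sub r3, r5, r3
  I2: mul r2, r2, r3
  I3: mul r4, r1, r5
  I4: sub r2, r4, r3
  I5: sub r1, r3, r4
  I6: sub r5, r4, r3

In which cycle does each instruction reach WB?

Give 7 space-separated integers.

Answer: 5 6 9 10 13 14 15

Derivation:
I0 sub r4 <- r1,r4: IF@1 ID@2 stall=0 (-) EX@3 MEM@4 WB@5
I1 sub r3 <- r5,r3: IF@2 ID@3 stall=0 (-) EX@4 MEM@5 WB@6
I2 mul r2 <- r2,r3: IF@3 ID@4 stall=2 (RAW on I1.r3 (WB@6)) EX@7 MEM@8 WB@9
I3 mul r4 <- r1,r5: IF@4 ID@7 stall=0 (-) EX@8 MEM@9 WB@10
I4 sub r2 <- r4,r3: IF@7 ID@8 stall=2 (RAW on I3.r4 (WB@10)) EX@11 MEM@12 WB@13
I5 sub r1 <- r3,r4: IF@8 ID@11 stall=0 (-) EX@12 MEM@13 WB@14
I6 sub r5 <- r4,r3: IF@11 ID@12 stall=0 (-) EX@13 MEM@14 WB@15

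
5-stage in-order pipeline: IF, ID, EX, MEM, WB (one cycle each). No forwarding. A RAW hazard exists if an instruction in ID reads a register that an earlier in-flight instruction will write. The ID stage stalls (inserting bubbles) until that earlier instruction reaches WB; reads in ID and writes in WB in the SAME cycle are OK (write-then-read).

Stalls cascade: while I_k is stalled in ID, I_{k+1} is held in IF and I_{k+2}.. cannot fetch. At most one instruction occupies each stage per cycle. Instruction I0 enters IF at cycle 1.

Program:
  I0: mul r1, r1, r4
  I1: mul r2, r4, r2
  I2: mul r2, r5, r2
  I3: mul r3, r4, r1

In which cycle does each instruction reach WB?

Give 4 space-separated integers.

I0 mul r1 <- r1,r4: IF@1 ID@2 stall=0 (-) EX@3 MEM@4 WB@5
I1 mul r2 <- r4,r2: IF@2 ID@3 stall=0 (-) EX@4 MEM@5 WB@6
I2 mul r2 <- r5,r2: IF@3 ID@4 stall=2 (RAW on I1.r2 (WB@6)) EX@7 MEM@8 WB@9
I3 mul r3 <- r4,r1: IF@4 ID@7 stall=0 (-) EX@8 MEM@9 WB@10

Answer: 5 6 9 10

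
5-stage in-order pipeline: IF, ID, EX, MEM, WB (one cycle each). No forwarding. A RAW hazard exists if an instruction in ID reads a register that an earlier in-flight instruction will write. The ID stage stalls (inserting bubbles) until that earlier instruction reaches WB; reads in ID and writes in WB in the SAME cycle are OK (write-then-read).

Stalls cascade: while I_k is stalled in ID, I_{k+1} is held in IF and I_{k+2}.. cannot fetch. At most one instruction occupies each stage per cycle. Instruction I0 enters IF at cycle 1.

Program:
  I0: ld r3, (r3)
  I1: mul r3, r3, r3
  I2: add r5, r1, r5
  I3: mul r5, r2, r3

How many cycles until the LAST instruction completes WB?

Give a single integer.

I0 ld r3 <- r3: IF@1 ID@2 stall=0 (-) EX@3 MEM@4 WB@5
I1 mul r3 <- r3,r3: IF@2 ID@3 stall=2 (RAW on I0.r3 (WB@5)) EX@6 MEM@7 WB@8
I2 add r5 <- r1,r5: IF@3 ID@6 stall=0 (-) EX@7 MEM@8 WB@9
I3 mul r5 <- r2,r3: IF@6 ID@7 stall=1 (RAW on I1.r3 (WB@8)) EX@9 MEM@10 WB@11

Answer: 11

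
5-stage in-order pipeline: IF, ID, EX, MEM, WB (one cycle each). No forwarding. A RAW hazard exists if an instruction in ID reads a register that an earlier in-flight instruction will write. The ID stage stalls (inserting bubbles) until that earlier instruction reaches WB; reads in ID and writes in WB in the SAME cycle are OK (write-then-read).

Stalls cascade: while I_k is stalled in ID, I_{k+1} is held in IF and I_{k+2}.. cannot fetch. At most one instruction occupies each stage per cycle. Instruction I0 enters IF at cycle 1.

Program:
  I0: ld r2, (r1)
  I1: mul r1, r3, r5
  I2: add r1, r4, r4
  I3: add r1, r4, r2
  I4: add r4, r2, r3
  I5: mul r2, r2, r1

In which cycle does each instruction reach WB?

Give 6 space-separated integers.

Answer: 5 6 7 8 9 11

Derivation:
I0 ld r2 <- r1: IF@1 ID@2 stall=0 (-) EX@3 MEM@4 WB@5
I1 mul r1 <- r3,r5: IF@2 ID@3 stall=0 (-) EX@4 MEM@5 WB@6
I2 add r1 <- r4,r4: IF@3 ID@4 stall=0 (-) EX@5 MEM@6 WB@7
I3 add r1 <- r4,r2: IF@4 ID@5 stall=0 (-) EX@6 MEM@7 WB@8
I4 add r4 <- r2,r3: IF@5 ID@6 stall=0 (-) EX@7 MEM@8 WB@9
I5 mul r2 <- r2,r1: IF@6 ID@7 stall=1 (RAW on I3.r1 (WB@8)) EX@9 MEM@10 WB@11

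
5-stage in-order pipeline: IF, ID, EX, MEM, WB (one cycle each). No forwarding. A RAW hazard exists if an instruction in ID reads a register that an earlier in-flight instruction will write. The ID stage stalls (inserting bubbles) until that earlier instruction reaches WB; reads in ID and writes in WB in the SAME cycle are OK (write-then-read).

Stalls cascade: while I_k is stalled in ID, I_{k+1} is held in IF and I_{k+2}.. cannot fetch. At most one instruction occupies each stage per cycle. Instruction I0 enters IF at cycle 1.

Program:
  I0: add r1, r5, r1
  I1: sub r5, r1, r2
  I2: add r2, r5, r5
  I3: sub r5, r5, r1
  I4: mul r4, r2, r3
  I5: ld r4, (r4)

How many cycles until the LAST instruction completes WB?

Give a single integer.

I0 add r1 <- r5,r1: IF@1 ID@2 stall=0 (-) EX@3 MEM@4 WB@5
I1 sub r5 <- r1,r2: IF@2 ID@3 stall=2 (RAW on I0.r1 (WB@5)) EX@6 MEM@7 WB@8
I2 add r2 <- r5,r5: IF@3 ID@6 stall=2 (RAW on I1.r5 (WB@8)) EX@9 MEM@10 WB@11
I3 sub r5 <- r5,r1: IF@6 ID@9 stall=0 (-) EX@10 MEM@11 WB@12
I4 mul r4 <- r2,r3: IF@9 ID@10 stall=1 (RAW on I2.r2 (WB@11)) EX@12 MEM@13 WB@14
I5 ld r4 <- r4: IF@10 ID@12 stall=2 (RAW on I4.r4 (WB@14)) EX@15 MEM@16 WB@17

Answer: 17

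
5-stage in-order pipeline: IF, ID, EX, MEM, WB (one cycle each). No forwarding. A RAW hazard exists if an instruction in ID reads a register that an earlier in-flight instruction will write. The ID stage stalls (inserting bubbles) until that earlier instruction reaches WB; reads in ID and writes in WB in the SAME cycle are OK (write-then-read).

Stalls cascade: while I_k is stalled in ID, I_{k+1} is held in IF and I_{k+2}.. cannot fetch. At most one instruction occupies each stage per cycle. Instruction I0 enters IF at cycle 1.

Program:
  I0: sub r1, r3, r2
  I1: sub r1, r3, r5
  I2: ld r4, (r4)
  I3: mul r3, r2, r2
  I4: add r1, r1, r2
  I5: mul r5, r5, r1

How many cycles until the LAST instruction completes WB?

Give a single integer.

Answer: 12

Derivation:
I0 sub r1 <- r3,r2: IF@1 ID@2 stall=0 (-) EX@3 MEM@4 WB@5
I1 sub r1 <- r3,r5: IF@2 ID@3 stall=0 (-) EX@4 MEM@5 WB@6
I2 ld r4 <- r4: IF@3 ID@4 stall=0 (-) EX@5 MEM@6 WB@7
I3 mul r3 <- r2,r2: IF@4 ID@5 stall=0 (-) EX@6 MEM@7 WB@8
I4 add r1 <- r1,r2: IF@5 ID@6 stall=0 (-) EX@7 MEM@8 WB@9
I5 mul r5 <- r5,r1: IF@6 ID@7 stall=2 (RAW on I4.r1 (WB@9)) EX@10 MEM@11 WB@12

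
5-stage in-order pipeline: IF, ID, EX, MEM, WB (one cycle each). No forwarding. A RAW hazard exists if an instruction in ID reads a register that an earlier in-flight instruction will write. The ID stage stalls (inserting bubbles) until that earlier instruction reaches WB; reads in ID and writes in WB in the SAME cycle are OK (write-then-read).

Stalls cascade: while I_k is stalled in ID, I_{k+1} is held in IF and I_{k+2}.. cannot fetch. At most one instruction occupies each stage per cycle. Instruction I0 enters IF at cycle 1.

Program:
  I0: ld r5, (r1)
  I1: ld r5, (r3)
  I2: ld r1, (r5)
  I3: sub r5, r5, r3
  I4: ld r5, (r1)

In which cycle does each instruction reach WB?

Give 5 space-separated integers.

I0 ld r5 <- r1: IF@1 ID@2 stall=0 (-) EX@3 MEM@4 WB@5
I1 ld r5 <- r3: IF@2 ID@3 stall=0 (-) EX@4 MEM@5 WB@6
I2 ld r1 <- r5: IF@3 ID@4 stall=2 (RAW on I1.r5 (WB@6)) EX@7 MEM@8 WB@9
I3 sub r5 <- r5,r3: IF@4 ID@7 stall=0 (-) EX@8 MEM@9 WB@10
I4 ld r5 <- r1: IF@7 ID@8 stall=1 (RAW on I2.r1 (WB@9)) EX@10 MEM@11 WB@12

Answer: 5 6 9 10 12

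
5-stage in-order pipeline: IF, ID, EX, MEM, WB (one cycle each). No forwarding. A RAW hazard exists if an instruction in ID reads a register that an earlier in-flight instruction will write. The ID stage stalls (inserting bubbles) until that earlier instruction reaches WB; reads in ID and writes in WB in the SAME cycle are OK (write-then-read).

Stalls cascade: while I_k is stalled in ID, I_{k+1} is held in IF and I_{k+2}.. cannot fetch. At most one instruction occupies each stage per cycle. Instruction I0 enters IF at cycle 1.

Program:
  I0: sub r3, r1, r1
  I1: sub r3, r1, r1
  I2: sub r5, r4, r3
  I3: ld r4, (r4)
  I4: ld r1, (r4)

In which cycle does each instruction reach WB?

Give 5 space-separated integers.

I0 sub r3 <- r1,r1: IF@1 ID@2 stall=0 (-) EX@3 MEM@4 WB@5
I1 sub r3 <- r1,r1: IF@2 ID@3 stall=0 (-) EX@4 MEM@5 WB@6
I2 sub r5 <- r4,r3: IF@3 ID@4 stall=2 (RAW on I1.r3 (WB@6)) EX@7 MEM@8 WB@9
I3 ld r4 <- r4: IF@4 ID@7 stall=0 (-) EX@8 MEM@9 WB@10
I4 ld r1 <- r4: IF@7 ID@8 stall=2 (RAW on I3.r4 (WB@10)) EX@11 MEM@12 WB@13

Answer: 5 6 9 10 13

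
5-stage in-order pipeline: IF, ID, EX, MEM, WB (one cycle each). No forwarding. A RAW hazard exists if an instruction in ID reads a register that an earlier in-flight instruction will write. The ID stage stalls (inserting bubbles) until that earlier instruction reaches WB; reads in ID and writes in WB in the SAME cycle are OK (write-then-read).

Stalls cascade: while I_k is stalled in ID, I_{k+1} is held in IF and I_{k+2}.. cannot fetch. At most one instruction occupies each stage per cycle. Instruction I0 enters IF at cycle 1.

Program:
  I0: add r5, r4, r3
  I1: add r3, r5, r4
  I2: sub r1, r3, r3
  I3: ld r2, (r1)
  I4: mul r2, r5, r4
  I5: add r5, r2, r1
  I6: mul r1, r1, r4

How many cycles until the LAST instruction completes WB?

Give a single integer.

I0 add r5 <- r4,r3: IF@1 ID@2 stall=0 (-) EX@3 MEM@4 WB@5
I1 add r3 <- r5,r4: IF@2 ID@3 stall=2 (RAW on I0.r5 (WB@5)) EX@6 MEM@7 WB@8
I2 sub r1 <- r3,r3: IF@3 ID@6 stall=2 (RAW on I1.r3 (WB@8)) EX@9 MEM@10 WB@11
I3 ld r2 <- r1: IF@6 ID@9 stall=2 (RAW on I2.r1 (WB@11)) EX@12 MEM@13 WB@14
I4 mul r2 <- r5,r4: IF@9 ID@12 stall=0 (-) EX@13 MEM@14 WB@15
I5 add r5 <- r2,r1: IF@12 ID@13 stall=2 (RAW on I4.r2 (WB@15)) EX@16 MEM@17 WB@18
I6 mul r1 <- r1,r4: IF@13 ID@16 stall=0 (-) EX@17 MEM@18 WB@19

Answer: 19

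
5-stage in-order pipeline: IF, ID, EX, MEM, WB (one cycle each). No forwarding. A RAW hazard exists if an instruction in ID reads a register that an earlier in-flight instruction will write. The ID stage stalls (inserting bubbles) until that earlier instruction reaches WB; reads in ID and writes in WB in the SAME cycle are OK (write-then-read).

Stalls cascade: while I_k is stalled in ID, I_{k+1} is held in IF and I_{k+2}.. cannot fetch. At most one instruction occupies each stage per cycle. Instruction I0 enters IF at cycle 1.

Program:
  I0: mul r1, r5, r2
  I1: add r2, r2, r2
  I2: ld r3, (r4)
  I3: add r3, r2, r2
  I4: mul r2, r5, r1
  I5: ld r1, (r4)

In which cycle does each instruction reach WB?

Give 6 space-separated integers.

I0 mul r1 <- r5,r2: IF@1 ID@2 stall=0 (-) EX@3 MEM@4 WB@5
I1 add r2 <- r2,r2: IF@2 ID@3 stall=0 (-) EX@4 MEM@5 WB@6
I2 ld r3 <- r4: IF@3 ID@4 stall=0 (-) EX@5 MEM@6 WB@7
I3 add r3 <- r2,r2: IF@4 ID@5 stall=1 (RAW on I1.r2 (WB@6)) EX@7 MEM@8 WB@9
I4 mul r2 <- r5,r1: IF@5 ID@7 stall=0 (-) EX@8 MEM@9 WB@10
I5 ld r1 <- r4: IF@7 ID@8 stall=0 (-) EX@9 MEM@10 WB@11

Answer: 5 6 7 9 10 11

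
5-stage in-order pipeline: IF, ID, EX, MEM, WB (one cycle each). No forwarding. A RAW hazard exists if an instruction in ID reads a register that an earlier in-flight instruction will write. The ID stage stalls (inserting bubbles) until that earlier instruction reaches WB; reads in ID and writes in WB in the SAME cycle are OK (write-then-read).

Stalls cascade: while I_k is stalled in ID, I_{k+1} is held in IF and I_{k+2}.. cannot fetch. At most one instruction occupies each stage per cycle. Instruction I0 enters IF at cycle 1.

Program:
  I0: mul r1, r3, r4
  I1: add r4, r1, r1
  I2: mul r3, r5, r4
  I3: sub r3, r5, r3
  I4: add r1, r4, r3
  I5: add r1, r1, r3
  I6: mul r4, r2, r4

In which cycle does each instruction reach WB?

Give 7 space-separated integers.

Answer: 5 8 11 14 17 20 21

Derivation:
I0 mul r1 <- r3,r4: IF@1 ID@2 stall=0 (-) EX@3 MEM@4 WB@5
I1 add r4 <- r1,r1: IF@2 ID@3 stall=2 (RAW on I0.r1 (WB@5)) EX@6 MEM@7 WB@8
I2 mul r3 <- r5,r4: IF@3 ID@6 stall=2 (RAW on I1.r4 (WB@8)) EX@9 MEM@10 WB@11
I3 sub r3 <- r5,r3: IF@6 ID@9 stall=2 (RAW on I2.r3 (WB@11)) EX@12 MEM@13 WB@14
I4 add r1 <- r4,r3: IF@9 ID@12 stall=2 (RAW on I3.r3 (WB@14)) EX@15 MEM@16 WB@17
I5 add r1 <- r1,r3: IF@12 ID@15 stall=2 (RAW on I4.r1 (WB@17)) EX@18 MEM@19 WB@20
I6 mul r4 <- r2,r4: IF@15 ID@18 stall=0 (-) EX@19 MEM@20 WB@21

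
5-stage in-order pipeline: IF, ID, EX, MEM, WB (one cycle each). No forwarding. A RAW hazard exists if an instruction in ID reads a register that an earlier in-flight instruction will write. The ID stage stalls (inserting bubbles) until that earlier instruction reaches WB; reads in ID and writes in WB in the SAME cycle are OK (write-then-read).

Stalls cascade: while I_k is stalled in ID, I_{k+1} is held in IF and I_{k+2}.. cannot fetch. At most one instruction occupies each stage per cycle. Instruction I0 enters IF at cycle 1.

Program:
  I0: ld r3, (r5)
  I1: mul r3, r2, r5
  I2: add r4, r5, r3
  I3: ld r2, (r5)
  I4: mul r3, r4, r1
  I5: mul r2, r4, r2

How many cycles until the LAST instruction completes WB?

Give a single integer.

Answer: 13

Derivation:
I0 ld r3 <- r5: IF@1 ID@2 stall=0 (-) EX@3 MEM@4 WB@5
I1 mul r3 <- r2,r5: IF@2 ID@3 stall=0 (-) EX@4 MEM@5 WB@6
I2 add r4 <- r5,r3: IF@3 ID@4 stall=2 (RAW on I1.r3 (WB@6)) EX@7 MEM@8 WB@9
I3 ld r2 <- r5: IF@4 ID@7 stall=0 (-) EX@8 MEM@9 WB@10
I4 mul r3 <- r4,r1: IF@7 ID@8 stall=1 (RAW on I2.r4 (WB@9)) EX@10 MEM@11 WB@12
I5 mul r2 <- r4,r2: IF@8 ID@10 stall=0 (-) EX@11 MEM@12 WB@13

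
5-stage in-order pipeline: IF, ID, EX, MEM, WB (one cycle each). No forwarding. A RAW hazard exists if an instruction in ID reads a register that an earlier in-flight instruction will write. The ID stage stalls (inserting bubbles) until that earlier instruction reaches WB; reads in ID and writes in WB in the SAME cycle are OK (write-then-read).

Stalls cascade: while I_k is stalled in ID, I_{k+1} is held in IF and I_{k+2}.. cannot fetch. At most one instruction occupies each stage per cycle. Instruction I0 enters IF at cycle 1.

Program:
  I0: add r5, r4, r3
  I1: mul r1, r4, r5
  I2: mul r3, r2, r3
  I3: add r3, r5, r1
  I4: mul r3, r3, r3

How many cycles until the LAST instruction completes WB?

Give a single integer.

Answer: 14

Derivation:
I0 add r5 <- r4,r3: IF@1 ID@2 stall=0 (-) EX@3 MEM@4 WB@5
I1 mul r1 <- r4,r5: IF@2 ID@3 stall=2 (RAW on I0.r5 (WB@5)) EX@6 MEM@7 WB@8
I2 mul r3 <- r2,r3: IF@3 ID@6 stall=0 (-) EX@7 MEM@8 WB@9
I3 add r3 <- r5,r1: IF@6 ID@7 stall=1 (RAW on I1.r1 (WB@8)) EX@9 MEM@10 WB@11
I4 mul r3 <- r3,r3: IF@7 ID@9 stall=2 (RAW on I3.r3 (WB@11)) EX@12 MEM@13 WB@14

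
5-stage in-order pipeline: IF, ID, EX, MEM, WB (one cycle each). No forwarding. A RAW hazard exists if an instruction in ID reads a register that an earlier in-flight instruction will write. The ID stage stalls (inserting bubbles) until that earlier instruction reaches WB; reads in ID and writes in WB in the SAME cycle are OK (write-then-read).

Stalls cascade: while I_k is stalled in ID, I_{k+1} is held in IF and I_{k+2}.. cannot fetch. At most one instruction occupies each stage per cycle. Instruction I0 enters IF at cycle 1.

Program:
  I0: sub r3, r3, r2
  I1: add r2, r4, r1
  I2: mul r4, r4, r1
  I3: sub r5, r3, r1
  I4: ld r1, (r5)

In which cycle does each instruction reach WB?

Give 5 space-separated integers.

Answer: 5 6 7 8 11

Derivation:
I0 sub r3 <- r3,r2: IF@1 ID@2 stall=0 (-) EX@3 MEM@4 WB@5
I1 add r2 <- r4,r1: IF@2 ID@3 stall=0 (-) EX@4 MEM@5 WB@6
I2 mul r4 <- r4,r1: IF@3 ID@4 stall=0 (-) EX@5 MEM@6 WB@7
I3 sub r5 <- r3,r1: IF@4 ID@5 stall=0 (-) EX@6 MEM@7 WB@8
I4 ld r1 <- r5: IF@5 ID@6 stall=2 (RAW on I3.r5 (WB@8)) EX@9 MEM@10 WB@11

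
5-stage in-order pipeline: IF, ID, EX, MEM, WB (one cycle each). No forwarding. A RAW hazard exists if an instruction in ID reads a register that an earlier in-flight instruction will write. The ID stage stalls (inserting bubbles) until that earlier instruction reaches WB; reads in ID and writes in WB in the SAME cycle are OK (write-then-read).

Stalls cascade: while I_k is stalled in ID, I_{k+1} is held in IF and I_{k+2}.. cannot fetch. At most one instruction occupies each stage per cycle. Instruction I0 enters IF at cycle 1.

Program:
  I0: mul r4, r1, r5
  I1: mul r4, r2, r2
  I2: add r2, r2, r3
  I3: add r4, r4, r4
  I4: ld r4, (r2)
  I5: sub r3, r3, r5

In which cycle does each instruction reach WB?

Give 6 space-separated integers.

I0 mul r4 <- r1,r5: IF@1 ID@2 stall=0 (-) EX@3 MEM@4 WB@5
I1 mul r4 <- r2,r2: IF@2 ID@3 stall=0 (-) EX@4 MEM@5 WB@6
I2 add r2 <- r2,r3: IF@3 ID@4 stall=0 (-) EX@5 MEM@6 WB@7
I3 add r4 <- r4,r4: IF@4 ID@5 stall=1 (RAW on I1.r4 (WB@6)) EX@7 MEM@8 WB@9
I4 ld r4 <- r2: IF@5 ID@7 stall=0 (-) EX@8 MEM@9 WB@10
I5 sub r3 <- r3,r5: IF@7 ID@8 stall=0 (-) EX@9 MEM@10 WB@11

Answer: 5 6 7 9 10 11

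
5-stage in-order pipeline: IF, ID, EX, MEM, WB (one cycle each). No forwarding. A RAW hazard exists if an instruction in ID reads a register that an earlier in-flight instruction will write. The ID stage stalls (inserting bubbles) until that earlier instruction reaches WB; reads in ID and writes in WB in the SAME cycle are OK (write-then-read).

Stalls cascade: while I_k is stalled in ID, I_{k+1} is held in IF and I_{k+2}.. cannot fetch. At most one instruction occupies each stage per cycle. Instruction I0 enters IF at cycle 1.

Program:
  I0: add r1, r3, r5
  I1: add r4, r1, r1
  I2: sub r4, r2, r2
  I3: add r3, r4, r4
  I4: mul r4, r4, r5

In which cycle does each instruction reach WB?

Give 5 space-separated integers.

I0 add r1 <- r3,r5: IF@1 ID@2 stall=0 (-) EX@3 MEM@4 WB@5
I1 add r4 <- r1,r1: IF@2 ID@3 stall=2 (RAW on I0.r1 (WB@5)) EX@6 MEM@7 WB@8
I2 sub r4 <- r2,r2: IF@3 ID@6 stall=0 (-) EX@7 MEM@8 WB@9
I3 add r3 <- r4,r4: IF@6 ID@7 stall=2 (RAW on I2.r4 (WB@9)) EX@10 MEM@11 WB@12
I4 mul r4 <- r4,r5: IF@7 ID@10 stall=0 (-) EX@11 MEM@12 WB@13

Answer: 5 8 9 12 13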